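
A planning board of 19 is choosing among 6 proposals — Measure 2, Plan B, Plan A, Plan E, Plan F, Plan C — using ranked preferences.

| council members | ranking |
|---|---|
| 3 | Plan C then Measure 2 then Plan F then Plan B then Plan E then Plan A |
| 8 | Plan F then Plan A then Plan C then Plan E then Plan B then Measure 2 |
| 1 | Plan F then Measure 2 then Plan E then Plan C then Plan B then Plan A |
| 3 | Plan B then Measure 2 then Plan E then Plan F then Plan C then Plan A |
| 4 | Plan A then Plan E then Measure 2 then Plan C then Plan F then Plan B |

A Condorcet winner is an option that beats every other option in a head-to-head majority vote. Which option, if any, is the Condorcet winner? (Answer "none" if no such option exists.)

none

Pairwise majorities:
Measure 2 vs Plan B: Plan B wins 11–8.
Measure 2 vs Plan A: Plan A wins 12–7.
Measure 2–Plan E: Plan E 12–7.
Measure 2 vs Plan F: Measure 2, 10–9.
Measure 2 vs Plan C: Plan C, 11–8.
Plan B vs Plan A: Plan A, 12–7.
Plan B vs Plan E: Plan E wins 13–6.
Plan B vs Plan F: Plan F wins 16–3.
Plan B–Plan C: Plan C 16–3.
Plan A vs Plan E: Plan A wins 12–7.
Plan A vs Plan F: Plan F wins 15–4.
Plan A vs Plan C: Plan A, 12–7.
Plan E vs Plan F: Plan F, 12–7.
Plan E–Plan C: Plan C 11–8.
Plan F vs Plan C: Plan F wins 12–7.
Each option drops at least one matchup (Measure 2 loses to Plan B; Plan B loses to Plan A; Plan A loses to Plan F; Plan E loses to Plan A; Plan F loses to Measure 2; Plan C loses to Plan A); the cycle Measure 2 > Plan F > Plan B > Measure 2 rules out a Condorcet winner.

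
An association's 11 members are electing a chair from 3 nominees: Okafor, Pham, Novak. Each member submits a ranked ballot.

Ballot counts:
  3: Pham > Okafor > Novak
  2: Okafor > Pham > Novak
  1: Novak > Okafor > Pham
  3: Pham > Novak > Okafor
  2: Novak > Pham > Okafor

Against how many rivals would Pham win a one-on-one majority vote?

Pham against each rival (11 voters):
Pham vs Okafor: Pham preferred on 3+3+2 = 8 ballots; Pham wins 8–3.
Pham–Novak: Pham 8–3.
Pham beats Okafor, Novak — 2 pairwise wins.

2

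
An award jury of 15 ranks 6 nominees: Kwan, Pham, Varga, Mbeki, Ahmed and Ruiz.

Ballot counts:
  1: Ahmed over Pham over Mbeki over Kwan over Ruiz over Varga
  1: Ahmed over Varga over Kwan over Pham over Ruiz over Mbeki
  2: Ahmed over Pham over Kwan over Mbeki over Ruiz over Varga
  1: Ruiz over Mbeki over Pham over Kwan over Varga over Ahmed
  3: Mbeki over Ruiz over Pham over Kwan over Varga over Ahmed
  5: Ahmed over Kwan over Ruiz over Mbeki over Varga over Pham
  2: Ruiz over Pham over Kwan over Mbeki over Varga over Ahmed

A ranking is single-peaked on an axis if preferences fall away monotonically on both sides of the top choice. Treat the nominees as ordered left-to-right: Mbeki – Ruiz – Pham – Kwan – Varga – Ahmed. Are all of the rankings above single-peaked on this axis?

Axis positions: Mbeki=1, Ruiz=2, Pham=3, Kwan=4, Varga=5, Ahmed=6.
Group 1: ranking walks positions 6-3-1-4-2-5; Pham is ranked above Varga even though Varga lies between Pham and the peak Ahmed on the axis — preferences dip and rise again. Not single-peaked.
Group 2 (peak Ahmed at position 6): ranking walks positions 6-5-4-3-2-1, expanding outward from the peak — single-peaked.
Group 3: ranking walks positions 6-3-4-1-2-5; Pham is ranked above Varga even though Varga lies between Pham and the peak Ahmed on the axis — preferences dip and rise again. Not single-peaked.
Group 4 (peak Ruiz at position 2): ranking walks positions 2-1-3-4-5-6, expanding outward from the peak — single-peaked.
Group 5 (peak Mbeki at position 1): ranking walks positions 1-2-3-4-5-6, expanding outward from the peak — single-peaked.
Group 6: ranking walks positions 6-4-2-1-5-3; Kwan is ranked above Varga even though Varga lies between Kwan and the peak Ahmed on the axis — preferences dip and rise again. Not single-peaked.
Group 7 (peak Ruiz at position 2): ranking walks positions 2-3-4-1-5-6, expanding outward from the peak — single-peaked.
Group 1 violates single-peakedness, so the profile is not single-peaked on this axis.

no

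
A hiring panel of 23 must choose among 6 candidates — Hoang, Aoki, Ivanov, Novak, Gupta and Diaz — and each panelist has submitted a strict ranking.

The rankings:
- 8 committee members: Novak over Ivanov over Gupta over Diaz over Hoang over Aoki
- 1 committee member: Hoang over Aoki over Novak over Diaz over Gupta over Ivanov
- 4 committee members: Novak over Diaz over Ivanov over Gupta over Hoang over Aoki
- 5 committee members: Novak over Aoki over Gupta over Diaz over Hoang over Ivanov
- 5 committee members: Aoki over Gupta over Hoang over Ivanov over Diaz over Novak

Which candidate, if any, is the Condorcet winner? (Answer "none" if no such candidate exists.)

Check each pair by majority over 23 ballots:
Hoang vs Aoki: Hoang preferred on 8+1+4 = 13 ballots; Hoang wins 13–10.
Hoang vs Ivanov: 11 to 12, Ivanov.
Hoang vs Novak: 1+5 = 6 for Hoang, 17 for Novak — Novak by 17–6.
Hoang vs Gupta: Hoang preferred on 1 ballot; Gupta wins 22–1.
Hoang vs Diaz: 1+5 = 6 for Hoang, 17 for Diaz — Diaz by 17–6.
Aoki vs Ivanov: 11 to 12, Ivanov.
Aoki vs Novak: 1+5 = 6 for Aoki, 17 for Novak — Novak by 17–6.
Aoki vs Gupta: Aoki is ranked higher on 1+5+5 = 11 ballots, Gupta on 12. Gupta wins 12–11.
Aoki vs Diaz: 11 to 12, Diaz.
Ivanov vs Novak: Ivanov preferred on 5 ballots; Novak wins 18–5.
Ivanov vs Gupta: 8+4 = 12 for Ivanov, 11 for Gupta — Ivanov by 12–11.
Ivanov vs Diaz: Ivanov preferred on 8+5 = 13 ballots; Ivanov wins 13–10.
Novak vs Gupta: Novak is ranked higher on 8+1+4+5 = 18 ballots, Gupta on 5. Novak wins 18–5.
Novak vs Diaz: Novak preferred on 8+1+4+5 = 18 ballots; Novak wins 18–5.
Gupta vs Diaz: 18 to 5, Gupta.
Novak beats each of Hoang, Aoki, Ivanov, Gupta, Diaz — Novak is the Condorcet winner.

Novak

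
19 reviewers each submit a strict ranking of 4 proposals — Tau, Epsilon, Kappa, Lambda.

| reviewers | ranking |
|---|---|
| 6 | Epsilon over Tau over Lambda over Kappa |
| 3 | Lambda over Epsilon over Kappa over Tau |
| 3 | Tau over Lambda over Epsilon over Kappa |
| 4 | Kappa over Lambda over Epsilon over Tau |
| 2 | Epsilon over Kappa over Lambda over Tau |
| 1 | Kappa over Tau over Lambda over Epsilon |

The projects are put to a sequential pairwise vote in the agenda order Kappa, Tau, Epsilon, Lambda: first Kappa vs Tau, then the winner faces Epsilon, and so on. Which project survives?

Lambda

Round 1: Kappa vs Tau — 10–9, Kappa advances.
Round 2: Kappa vs Epsilon — 5–14, Epsilon advances.
Round 3: Epsilon vs Lambda — 8–11, Lambda advances.
The agenda winner is Lambda.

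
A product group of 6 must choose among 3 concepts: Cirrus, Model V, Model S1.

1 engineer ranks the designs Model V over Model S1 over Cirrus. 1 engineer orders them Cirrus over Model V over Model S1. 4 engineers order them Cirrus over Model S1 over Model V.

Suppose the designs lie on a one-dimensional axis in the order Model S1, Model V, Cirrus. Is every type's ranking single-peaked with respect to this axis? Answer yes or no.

no

Axis positions: Model S1=1, Model V=2, Cirrus=3.
Type 1 (peak Model V at position 2): ranking walks positions 2-1-3, expanding outward from the peak — single-peaked.
Type 2 (peak Cirrus at position 3): ranking walks positions 3-2-1, expanding outward from the peak — single-peaked.
Type 3: ranking walks positions 3-1-2; Model S1 is ranked above Model V even though Model V lies between Model S1 and the peak Cirrus on the axis — preferences dip and rise again. Not single-peaked.
Type 3 violates single-peakedness, so the profile is not single-peaked on this axis.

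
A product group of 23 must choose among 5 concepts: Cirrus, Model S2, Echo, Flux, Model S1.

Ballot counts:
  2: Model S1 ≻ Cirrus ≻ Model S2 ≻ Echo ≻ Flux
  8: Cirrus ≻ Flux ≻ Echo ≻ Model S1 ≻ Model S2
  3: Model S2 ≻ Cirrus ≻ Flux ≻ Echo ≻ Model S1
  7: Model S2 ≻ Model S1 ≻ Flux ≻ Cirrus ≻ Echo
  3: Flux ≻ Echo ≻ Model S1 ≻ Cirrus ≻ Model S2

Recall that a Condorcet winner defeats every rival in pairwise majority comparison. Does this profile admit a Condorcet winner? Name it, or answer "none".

none

Check each pair by majority over 23 ballots:
Cirrus vs Model S2: Cirrus is ranked higher on 2+8+3 = 13 ballots, Model S2 on 10. Cirrus wins 13–10.
Cirrus vs Echo: Cirrus wins 20–3.
Cirrus vs Flux: Cirrus is ranked higher on 2+8+3 = 13 ballots, Flux on 10. Cirrus wins 13–10.
Cirrus–Model S1: Model S1 12–11.
Model S2 vs Echo: 2+3+7 = 12 for Model S2, 11 for Echo — Model S2 by 12–11.
Model S2 vs Flux: Model S2 preferred on 2+3+7 = 12 ballots; Model S2 wins 12–11.
Model S2–Model S1: Model S1 13–10.
Echo vs Flux: 2 to 21, Flux.
Echo–Model S1: Echo 14–9.
Flux vs Model S1: Flux, 14–9.
No design is unbeaten: Cirrus loses to Model S1; Model S2 loses to Cirrus; Echo loses to Cirrus; Flux loses to Cirrus; Model S1 loses to Echo. In particular Cirrus → Echo → Model S1 → Cirrus is a majority cycle — no Condorcet winner exists.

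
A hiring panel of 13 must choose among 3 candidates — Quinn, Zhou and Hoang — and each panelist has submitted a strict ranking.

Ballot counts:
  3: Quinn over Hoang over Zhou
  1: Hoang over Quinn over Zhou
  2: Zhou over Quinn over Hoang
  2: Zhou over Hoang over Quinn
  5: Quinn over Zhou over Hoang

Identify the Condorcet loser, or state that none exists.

Hoang

Pairwise majorities:
Quinn–Zhou: Quinn 9–4.
Quinn vs Hoang: Quinn, 10–3.
Zhou vs Hoang: Zhou wins 9–4.
Only Hoang has no wins; Hoang is the Condorcet loser.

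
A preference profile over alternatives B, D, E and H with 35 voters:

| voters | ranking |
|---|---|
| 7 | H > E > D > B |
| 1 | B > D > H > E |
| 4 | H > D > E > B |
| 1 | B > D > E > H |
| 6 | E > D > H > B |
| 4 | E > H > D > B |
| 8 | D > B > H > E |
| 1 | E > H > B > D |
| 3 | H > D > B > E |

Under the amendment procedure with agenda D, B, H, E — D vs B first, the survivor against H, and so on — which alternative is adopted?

H

Round 1: D vs B — 32–3, D advances.
Round 2: D vs H — 16–19, H advances.
Round 3: H vs E — 23–12, H advances.
H survives the agenda.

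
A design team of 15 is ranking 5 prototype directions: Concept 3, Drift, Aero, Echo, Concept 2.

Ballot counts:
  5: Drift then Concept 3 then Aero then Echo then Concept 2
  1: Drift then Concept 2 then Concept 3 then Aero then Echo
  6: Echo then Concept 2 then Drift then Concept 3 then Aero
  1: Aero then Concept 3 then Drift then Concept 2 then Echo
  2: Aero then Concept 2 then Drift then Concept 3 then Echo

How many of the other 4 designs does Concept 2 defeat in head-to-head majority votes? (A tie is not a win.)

2

Concept 2 against each rival (15 engineers):
Concept 2–Concept 3: Concept 2 9–6.
Concept 2 vs Drift: Concept 2 wins 8–7.
Concept 2 vs Aero: Aero wins 8–7.
Concept 2 vs Echo: 4 to 11, Echo.
Concept 2 beats Concept 3, Drift; loses to Aero, Echo — 2 pairwise wins.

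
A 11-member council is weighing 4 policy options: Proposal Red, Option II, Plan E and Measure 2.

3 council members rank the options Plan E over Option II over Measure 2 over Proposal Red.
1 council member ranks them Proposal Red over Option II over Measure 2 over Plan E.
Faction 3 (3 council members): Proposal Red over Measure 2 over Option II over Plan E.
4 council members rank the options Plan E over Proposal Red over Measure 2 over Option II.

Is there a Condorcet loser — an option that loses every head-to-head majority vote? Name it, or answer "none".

Option II

Head-to-head results (11 council members):
Proposal Red–Option II: Proposal Red 8–3.
Proposal Red vs Plan E: 4 to 7, Plan E.
Proposal Red vs Measure 2: Proposal Red, 8–3.
Option II vs Plan E: 1+3 = 4 for Option II, 7 for Plan E — Plan E by 7–4.
Option II vs Measure 2: Measure 2, 7–4.
Plan E vs Measure 2: Plan E, 7–4.
Option II is beaten in every head-to-head and is the Condorcet loser.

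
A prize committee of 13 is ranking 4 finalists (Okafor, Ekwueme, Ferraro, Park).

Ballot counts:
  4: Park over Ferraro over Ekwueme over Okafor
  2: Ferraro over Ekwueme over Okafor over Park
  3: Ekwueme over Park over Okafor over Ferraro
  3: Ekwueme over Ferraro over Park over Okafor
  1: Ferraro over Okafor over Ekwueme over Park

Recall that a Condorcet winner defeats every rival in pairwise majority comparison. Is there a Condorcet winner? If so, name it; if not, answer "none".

none

Head-to-head results (13 jurors):
Okafor vs Ekwueme: Ekwueme, 12–1.
Okafor–Ferraro: Ferraro 10–3.
Okafor vs Park: Okafor is ranked higher on 2+1 = 3 ballots, Park on 10. Park wins 10–3.
Ekwueme vs Ferraro: Ekwueme is ranked higher on 3+3 = 6 ballots, Ferraro on 7. Ferraro wins 7–6.
Ekwueme vs Park: 2+3+3+1 = 9 for Ekwueme, 4 for Park — Ekwueme by 9–4.
Ferraro vs Park: Park, 7–6.
No nominee is unbeaten: Okafor loses to Ekwueme; Ekwueme loses to Ferraro; Ferraro loses to Park; Park loses to Ekwueme. In particular Ekwueme beats Park beats Ferraro beats Ekwueme is a majority cycle — no Condorcet winner exists.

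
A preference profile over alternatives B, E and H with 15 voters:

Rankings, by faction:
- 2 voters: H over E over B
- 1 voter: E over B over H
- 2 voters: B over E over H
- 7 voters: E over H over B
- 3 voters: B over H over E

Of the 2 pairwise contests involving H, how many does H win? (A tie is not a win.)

H against each rival (15 voters):
H vs B: H, 9–6.
H vs E: E wins 10–5.
H beats B; loses to E — 1 pairwise win.

1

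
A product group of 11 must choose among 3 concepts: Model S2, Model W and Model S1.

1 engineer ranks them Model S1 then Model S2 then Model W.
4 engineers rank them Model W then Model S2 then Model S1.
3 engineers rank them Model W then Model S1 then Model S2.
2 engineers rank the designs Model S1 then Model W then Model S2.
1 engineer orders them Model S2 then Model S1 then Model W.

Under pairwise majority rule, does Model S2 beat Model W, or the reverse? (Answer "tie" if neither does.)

Ballots ranking Model S2 above Model W: 1 + 1 = 2.
Ballots ranking Model W above Model S2: 11 − 2 = 9.
Model W wins the head-to-head 9–2.

Model W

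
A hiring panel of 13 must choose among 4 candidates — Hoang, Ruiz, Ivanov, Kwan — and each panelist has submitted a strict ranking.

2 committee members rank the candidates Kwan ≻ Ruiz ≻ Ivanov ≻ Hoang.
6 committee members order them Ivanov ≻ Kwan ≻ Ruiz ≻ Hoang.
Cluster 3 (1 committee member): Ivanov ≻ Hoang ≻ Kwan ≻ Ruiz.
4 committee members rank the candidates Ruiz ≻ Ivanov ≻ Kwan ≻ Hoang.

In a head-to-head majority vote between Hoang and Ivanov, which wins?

Ivanov

No ballot ranks Hoang above Ivanov: 0.
Ballots ranking Ivanov above Hoang: 13 − 0 = 13.
Ivanov wins the head-to-head 13–0.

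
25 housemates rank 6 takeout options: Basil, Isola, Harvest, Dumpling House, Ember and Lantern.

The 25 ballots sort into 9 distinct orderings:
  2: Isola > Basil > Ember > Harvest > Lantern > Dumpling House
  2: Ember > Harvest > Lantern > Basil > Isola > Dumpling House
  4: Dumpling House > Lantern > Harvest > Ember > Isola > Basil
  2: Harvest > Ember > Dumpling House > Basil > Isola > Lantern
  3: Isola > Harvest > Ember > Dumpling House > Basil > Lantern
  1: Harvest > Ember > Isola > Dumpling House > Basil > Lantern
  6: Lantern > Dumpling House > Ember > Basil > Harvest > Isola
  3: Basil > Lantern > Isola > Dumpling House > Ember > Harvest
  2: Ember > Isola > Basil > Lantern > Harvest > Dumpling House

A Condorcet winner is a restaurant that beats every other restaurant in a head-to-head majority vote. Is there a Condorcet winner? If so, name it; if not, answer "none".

Check each pair by majority over 25 ballots:
Basil vs Isola: Basil, 13–12.
Basil vs Harvest: Basil wins 13–12.
Basil–Dumpling House: Dumpling House 16–9.
Basil vs Ember: Ember wins 20–5.
Basil vs Lantern: Basil, 13–12.
Isola vs Harvest: Harvest wins 15–10.
Isola–Dumpling House: Isola 13–12.
Isola vs Ember: Ember, 17–8.
Isola vs Lantern: Lantern wins 15–10.
Harvest vs Dumpling House: Dumpling House, 13–12.
Harvest vs Ember: Ember, 15–10.
Harvest vs Lantern: Lantern wins 15–10.
Dumpling House vs Ember: Dumpling House wins 13–12.
Dumpling House vs Lantern: Lantern, 15–10.
Ember vs Lantern: Lantern wins 13–12.
No restaurant is unbeaten: Basil loses to Dumpling House; Isola loses to Basil; Harvest loses to Basil; Dumpling House loses to Isola; Ember loses to Dumpling House; Lantern loses to Basil. In particular Basil → Isola → Dumpling House → Basil is a majority cycle — no Condorcet winner exists.

none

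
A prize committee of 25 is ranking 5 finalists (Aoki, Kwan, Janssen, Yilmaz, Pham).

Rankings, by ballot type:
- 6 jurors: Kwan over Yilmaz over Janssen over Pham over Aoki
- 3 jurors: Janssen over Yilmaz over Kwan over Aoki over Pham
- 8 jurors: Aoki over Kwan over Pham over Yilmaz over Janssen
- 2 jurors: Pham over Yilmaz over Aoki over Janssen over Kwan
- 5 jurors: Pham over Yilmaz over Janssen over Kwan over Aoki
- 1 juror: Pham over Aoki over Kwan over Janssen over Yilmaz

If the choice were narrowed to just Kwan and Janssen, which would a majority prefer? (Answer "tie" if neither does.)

Kwan

Ballots ranking Kwan above Janssen: 6 + 8 + 1 = 15.
Ballots ranking Janssen above Kwan: 25 − 15 = 10.
Kwan wins the head-to-head 15–10.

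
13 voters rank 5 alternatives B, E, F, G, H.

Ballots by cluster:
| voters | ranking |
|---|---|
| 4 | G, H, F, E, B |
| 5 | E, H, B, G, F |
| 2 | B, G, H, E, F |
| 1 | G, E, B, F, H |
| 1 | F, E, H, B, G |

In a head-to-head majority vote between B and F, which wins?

B

Ballots ranking B above F: 5 + 2 + 1 = 8.
Ballots ranking F above B: 13 − 8 = 5.
B wins the head-to-head 8–5.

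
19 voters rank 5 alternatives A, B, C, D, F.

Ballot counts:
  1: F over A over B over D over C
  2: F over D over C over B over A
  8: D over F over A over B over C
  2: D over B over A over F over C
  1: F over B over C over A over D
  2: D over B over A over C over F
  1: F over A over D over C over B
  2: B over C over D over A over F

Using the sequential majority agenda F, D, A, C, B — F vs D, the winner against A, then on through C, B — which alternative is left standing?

D

Round 1: F vs D — 5–14, D advances.
Round 2: D vs A — 16–3, D advances.
Round 3: D vs C — 16–3, D advances.
Round 4: D vs B — 15–4, D advances.
The agenda winner is D.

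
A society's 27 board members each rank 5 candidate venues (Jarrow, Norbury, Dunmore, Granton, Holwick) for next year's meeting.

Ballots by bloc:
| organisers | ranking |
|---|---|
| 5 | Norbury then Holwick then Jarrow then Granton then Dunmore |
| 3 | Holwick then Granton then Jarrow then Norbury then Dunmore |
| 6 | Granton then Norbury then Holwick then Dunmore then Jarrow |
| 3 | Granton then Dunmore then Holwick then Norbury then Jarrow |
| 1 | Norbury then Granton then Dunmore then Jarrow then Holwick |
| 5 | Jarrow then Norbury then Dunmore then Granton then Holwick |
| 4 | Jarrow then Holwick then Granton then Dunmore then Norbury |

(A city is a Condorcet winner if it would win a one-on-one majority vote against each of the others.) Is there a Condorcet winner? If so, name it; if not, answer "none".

none

Head-to-head results (27 organisers):
Jarrow vs Norbury: Jarrow preferred on 3+5+4 = 12 ballots; Norbury wins 15–12.
Jarrow vs Dunmore: Jarrow preferred on 5+3+5+4 = 17 ballots; Jarrow wins 17–10.
Jarrow vs Granton: Jarrow preferred on 5+5+4 = 14 ballots; Jarrow wins 14–13.
Jarrow vs Holwick: Jarrow is ranked higher on 1+5+4 = 10 ballots, Holwick on 17. Holwick wins 17–10.
Norbury vs Dunmore: Norbury is ranked higher on 5+3+6+1+5 = 20 ballots, Dunmore on 7. Norbury wins 20–7.
Norbury vs Granton: Norbury preferred on 5+1+5 = 11 ballots; Granton wins 16–11.
Norbury–Holwick: Norbury 17–10.
Dunmore vs Granton: Dunmore preferred on 5 ballots; Granton wins 22–5.
Dunmore vs Holwick: 9 to 18, Holwick.
Granton vs Holwick: Granton wins 15–12.
Each city drops at least one matchup (Jarrow loses to Norbury; Norbury loses to Granton; Dunmore loses to Jarrow; Granton loses to Jarrow; Holwick loses to Norbury); the cycle Jarrow beats Granton beats Norbury beats Jarrow rules out a Condorcet winner.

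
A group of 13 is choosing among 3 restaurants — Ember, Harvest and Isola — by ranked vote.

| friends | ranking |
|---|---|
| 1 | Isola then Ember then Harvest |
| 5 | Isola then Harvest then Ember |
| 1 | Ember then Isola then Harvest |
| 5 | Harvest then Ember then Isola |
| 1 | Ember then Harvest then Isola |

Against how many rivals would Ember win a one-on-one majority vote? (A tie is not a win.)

1

Ember against each rival (13 friends):
Ember vs Harvest: 3 to 10, Harvest.
Ember vs Isola: Ember preferred on 1+5+1 = 7 ballots; Ember wins 7–6.
Ember beats Isola; loses to Harvest — 1 pairwise win.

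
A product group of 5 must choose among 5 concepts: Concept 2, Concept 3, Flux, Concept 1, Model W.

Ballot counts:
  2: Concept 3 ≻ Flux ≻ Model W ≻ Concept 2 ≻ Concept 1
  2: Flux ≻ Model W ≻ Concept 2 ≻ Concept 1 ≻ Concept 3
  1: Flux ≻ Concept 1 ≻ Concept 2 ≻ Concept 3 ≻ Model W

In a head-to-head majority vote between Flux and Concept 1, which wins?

Flux

Ballots ranking Flux above Concept 1: 2 + 2 + 1 = 5.
Ballots ranking Concept 1 above Flux: 5 − 5 = 0.
Flux wins the head-to-head 5–0.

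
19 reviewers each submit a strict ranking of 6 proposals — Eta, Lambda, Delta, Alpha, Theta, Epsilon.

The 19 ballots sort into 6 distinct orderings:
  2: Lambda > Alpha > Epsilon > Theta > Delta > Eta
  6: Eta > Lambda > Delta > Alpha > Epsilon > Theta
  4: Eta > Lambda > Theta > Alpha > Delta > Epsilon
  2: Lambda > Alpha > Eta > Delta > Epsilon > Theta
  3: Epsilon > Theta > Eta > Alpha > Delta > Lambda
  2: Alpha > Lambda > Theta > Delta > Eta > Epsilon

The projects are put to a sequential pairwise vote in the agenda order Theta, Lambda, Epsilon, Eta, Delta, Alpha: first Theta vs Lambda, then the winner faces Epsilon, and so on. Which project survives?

Eta

Round 1: Theta vs Lambda — 3–16, Lambda advances.
Round 2: Lambda vs Epsilon — 16–3, Lambda advances.
Round 3: Lambda vs Eta — 6–13, Eta advances.
Round 4: Eta vs Delta — 15–4, Eta advances.
Round 5: Eta vs Alpha — 13–6, Eta advances.
Eta survives the agenda.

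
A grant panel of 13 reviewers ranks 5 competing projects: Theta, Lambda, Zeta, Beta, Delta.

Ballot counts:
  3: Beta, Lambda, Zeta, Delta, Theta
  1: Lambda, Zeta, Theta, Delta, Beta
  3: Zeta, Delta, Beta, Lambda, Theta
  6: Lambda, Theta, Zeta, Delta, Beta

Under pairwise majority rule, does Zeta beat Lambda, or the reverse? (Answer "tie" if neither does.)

Lambda

Ballots ranking Zeta above Lambda: 3.
Ballots ranking Lambda above Zeta: 13 − 3 = 10.
Lambda wins the head-to-head 10–3.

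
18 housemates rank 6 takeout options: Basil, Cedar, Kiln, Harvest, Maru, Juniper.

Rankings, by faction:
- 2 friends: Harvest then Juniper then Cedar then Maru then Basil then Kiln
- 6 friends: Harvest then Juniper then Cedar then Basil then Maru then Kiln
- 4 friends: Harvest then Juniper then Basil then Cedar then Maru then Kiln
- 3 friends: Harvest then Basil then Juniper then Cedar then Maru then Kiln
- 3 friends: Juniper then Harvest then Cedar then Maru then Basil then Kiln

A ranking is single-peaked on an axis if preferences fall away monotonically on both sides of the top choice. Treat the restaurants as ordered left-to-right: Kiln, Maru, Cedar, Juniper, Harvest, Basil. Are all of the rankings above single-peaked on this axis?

yes

Axis positions: Kiln=1, Maru=2, Cedar=3, Juniper=4, Harvest=5, Basil=6.
Faction 1 (peak Harvest at position 5): ranking walks positions 5-4-3-2-6-1, expanding outward from the peak — single-peaked.
Faction 2 (peak Harvest at position 5): ranking walks positions 5-4-3-6-2-1, expanding outward from the peak — single-peaked.
Faction 3 (peak Harvest at position 5): ranking walks positions 5-4-6-3-2-1, expanding outward from the peak — single-peaked.
Faction 4 (peak Harvest at position 5): ranking walks positions 5-6-4-3-2-1, expanding outward from the peak — single-peaked.
Faction 5 (peak Juniper at position 4): ranking walks positions 4-5-3-2-6-1, expanding outward from the peak — single-peaked.
Every ranking is single-peaked on this axis.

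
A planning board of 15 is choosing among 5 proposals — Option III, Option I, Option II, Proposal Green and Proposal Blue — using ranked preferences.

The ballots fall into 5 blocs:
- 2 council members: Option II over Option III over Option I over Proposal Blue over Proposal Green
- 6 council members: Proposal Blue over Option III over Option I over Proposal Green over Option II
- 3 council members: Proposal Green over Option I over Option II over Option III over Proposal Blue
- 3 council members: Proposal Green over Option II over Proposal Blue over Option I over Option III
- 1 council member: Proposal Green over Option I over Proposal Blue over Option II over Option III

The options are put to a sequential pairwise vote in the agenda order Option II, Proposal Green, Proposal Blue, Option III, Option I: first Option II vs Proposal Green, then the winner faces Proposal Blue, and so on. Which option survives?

Proposal Blue

Round 1: Option II vs Proposal Green — 2–13, Proposal Green advances.
Round 2: Proposal Green vs Proposal Blue — 7–8, Proposal Blue advances.
Round 3: Proposal Blue vs Option III — 10–5, Proposal Blue advances.
Round 4: Proposal Blue vs Option I — 9–6, Proposal Blue advances.
The agenda winner is Proposal Blue.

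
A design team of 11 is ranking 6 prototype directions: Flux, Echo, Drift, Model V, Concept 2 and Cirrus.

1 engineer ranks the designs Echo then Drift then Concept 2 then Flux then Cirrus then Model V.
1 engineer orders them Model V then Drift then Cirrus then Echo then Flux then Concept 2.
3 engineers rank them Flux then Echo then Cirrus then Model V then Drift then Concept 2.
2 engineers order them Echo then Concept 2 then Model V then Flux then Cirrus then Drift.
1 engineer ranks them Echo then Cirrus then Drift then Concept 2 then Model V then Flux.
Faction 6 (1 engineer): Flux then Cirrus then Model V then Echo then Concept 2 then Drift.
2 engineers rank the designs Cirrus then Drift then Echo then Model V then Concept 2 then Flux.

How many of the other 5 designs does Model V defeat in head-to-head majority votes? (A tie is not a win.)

3

Model V against each rival (11 engineers):
Model V vs Flux: Model V preferred on 1+2+1+2 = 6 ballots; Model V wins 6–5.
Model V vs Echo: Model V preferred on 1+1 = 2 ballots; Echo wins 9–2.
Model V vs Drift: Model V preferred on 1+3+2+1 = 7 ballots; Model V wins 7–4.
Model V vs Concept 2: Model V, 7–4.
Model V vs Cirrus: 1+2 = 3 for Model V, 8 for Cirrus — Cirrus by 8–3.
Model V beats Flux, Drift, Concept 2; loses to Echo, Cirrus — 3 pairwise wins.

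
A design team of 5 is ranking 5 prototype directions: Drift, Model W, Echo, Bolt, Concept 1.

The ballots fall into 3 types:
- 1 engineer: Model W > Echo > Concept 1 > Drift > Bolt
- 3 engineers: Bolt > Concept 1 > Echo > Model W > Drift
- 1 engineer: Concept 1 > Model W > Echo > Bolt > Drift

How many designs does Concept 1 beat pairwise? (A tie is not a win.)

3

Concept 1 against each rival (5 engineers):
Concept 1–Drift: Concept 1 5–0.
Concept 1 vs Model W: Concept 1 preferred on 3+1 = 4 ballots; Concept 1 wins 4–1.
Concept 1–Echo: Concept 1 4–1.
Concept 1 vs Bolt: Bolt, 3–2.
Concept 1 beats Drift, Model W, Echo; loses to Bolt — 3 pairwise wins.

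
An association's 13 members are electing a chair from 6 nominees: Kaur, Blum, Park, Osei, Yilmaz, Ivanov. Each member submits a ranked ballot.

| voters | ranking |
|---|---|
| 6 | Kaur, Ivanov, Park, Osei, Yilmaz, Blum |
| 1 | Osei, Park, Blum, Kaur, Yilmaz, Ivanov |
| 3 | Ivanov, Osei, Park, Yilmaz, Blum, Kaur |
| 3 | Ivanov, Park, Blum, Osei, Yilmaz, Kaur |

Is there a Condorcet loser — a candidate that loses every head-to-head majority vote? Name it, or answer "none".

Head-to-head results (13 voters):
Kaur–Blum: Blum 7–6.
Kaur–Park: Park 7–6.
Kaur vs Osei: Kaur is ranked higher on 6 ballots, Osei on 7. Osei wins 7–6.
Kaur vs Yilmaz: Kaur wins 7–6.
Kaur vs Ivanov: Kaur preferred on 6+1 = 7 ballots; Kaur wins 7–6.
Blum vs Park: Park wins 13–0.
Blum vs Osei: Osei, 10–3.
Blum vs Yilmaz: Yilmaz wins 9–4.
Blum vs Ivanov: 1 to 12, Ivanov.
Park vs Osei: 9 to 4, Park.
Park vs Yilmaz: Park wins 13–0.
Park vs Ivanov: Park preferred on 1 ballot; Ivanov wins 12–1.
Osei vs Yilmaz: Osei preferred on 6+1+3+3 = 13 ballots; Osei wins 13–0.
Osei vs Ivanov: Ivanov, 12–1.
Yilmaz vs Ivanov: 1 to 12, Ivanov.
No candidate is winless: Kaur beats Yilmaz; Blum beats Kaur; Park beats Kaur; Osei beats Kaur; Yilmaz beats Blum; Ivanov beats Blum. There is no Condorcet loser.

none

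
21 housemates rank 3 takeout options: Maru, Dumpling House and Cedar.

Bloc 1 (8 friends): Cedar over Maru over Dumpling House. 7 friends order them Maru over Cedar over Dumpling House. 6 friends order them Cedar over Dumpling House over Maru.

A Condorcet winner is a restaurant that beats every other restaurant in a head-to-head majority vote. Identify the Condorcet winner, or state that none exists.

Cedar

Head-to-head results (21 friends):
Maru vs Dumpling House: 15 to 6, Maru.
Maru vs Cedar: 7 for Maru, 14 for Cedar — Cedar by 14–7.
Dumpling House vs Cedar: 0 to 21, Cedar.
Cedar beats each of Maru, Dumpling House — Cedar is the Condorcet winner.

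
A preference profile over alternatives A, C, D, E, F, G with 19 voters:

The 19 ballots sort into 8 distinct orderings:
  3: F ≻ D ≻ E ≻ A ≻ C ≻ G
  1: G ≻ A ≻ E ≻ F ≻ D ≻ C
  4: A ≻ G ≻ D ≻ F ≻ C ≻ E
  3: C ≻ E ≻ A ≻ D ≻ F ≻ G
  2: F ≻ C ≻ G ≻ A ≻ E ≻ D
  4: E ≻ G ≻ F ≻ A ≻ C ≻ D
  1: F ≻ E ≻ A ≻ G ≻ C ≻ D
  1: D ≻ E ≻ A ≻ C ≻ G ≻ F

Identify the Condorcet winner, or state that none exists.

Head-to-head results (19 voters):
A vs C: A, 14–5.
A–D: A 15–4.
A–E: E 12–7.
A vs F: F, 10–9.
A vs G: A wins 12–7.
C–D: C 10–9.
C–E: E 10–9.
C vs F: F, 15–4.
C vs G: G wins 10–9.
D vs E: E wins 11–8.
D vs F: F, 11–8.
D vs G: G, 12–7.
E vs F: F, 10–9.
E vs G: E, 12–7.
F vs G: G wins 10–9.
Each alternative drops at least one matchup (A loses to E; C loses to A; D loses to A; E loses to F; F loses to G; G loses to A); the cycle A beats G beats F beats A rules out a Condorcet winner.

none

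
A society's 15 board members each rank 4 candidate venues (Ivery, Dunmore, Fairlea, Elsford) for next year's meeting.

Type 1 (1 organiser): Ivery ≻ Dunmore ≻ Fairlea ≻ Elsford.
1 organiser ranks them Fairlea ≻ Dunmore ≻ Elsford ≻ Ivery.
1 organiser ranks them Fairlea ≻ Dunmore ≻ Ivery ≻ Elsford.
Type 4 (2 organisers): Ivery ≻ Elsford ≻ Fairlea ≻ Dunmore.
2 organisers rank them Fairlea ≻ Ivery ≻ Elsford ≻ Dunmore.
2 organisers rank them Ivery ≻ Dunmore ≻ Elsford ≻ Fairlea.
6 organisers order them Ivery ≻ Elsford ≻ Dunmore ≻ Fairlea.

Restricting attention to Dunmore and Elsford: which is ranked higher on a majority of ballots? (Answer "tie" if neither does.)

Ballots ranking Dunmore above Elsford: 1 + 1 + 1 + 2 = 5.
Ballots ranking Elsford above Dunmore: 15 − 5 = 10.
Elsford wins the head-to-head 10–5.

Elsford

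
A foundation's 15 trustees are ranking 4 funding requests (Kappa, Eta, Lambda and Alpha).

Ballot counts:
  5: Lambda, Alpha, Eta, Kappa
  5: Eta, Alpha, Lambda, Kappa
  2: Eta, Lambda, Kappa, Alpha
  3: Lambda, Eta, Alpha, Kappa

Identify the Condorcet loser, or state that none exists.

Head-to-head results (15 reviewers):
Kappa vs Eta: 0 to 15, Eta.
Kappa vs Lambda: 0 to 15, Lambda.
Kappa vs Alpha: Kappa preferred on 2 ballots; Alpha wins 13–2.
Eta vs Lambda: Lambda wins 8–7.
Eta–Alpha: Eta 10–5.
Lambda–Alpha: Lambda 10–5.
Kappa is beaten in every head-to-head and is the Condorcet loser.

Kappa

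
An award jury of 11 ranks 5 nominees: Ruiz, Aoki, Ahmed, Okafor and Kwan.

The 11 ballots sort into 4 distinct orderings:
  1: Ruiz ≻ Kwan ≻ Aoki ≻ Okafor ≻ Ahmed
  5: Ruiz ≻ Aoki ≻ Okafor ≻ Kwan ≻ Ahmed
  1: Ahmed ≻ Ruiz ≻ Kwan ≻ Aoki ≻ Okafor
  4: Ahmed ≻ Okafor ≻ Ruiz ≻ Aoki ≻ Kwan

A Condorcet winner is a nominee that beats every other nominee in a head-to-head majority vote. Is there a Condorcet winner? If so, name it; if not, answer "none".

Pairwise majorities:
Ruiz–Aoki: Ruiz 11–0.
Ruiz vs Ahmed: Ruiz, 6–5.
Ruiz–Okafor: Ruiz 7–4.
Ruiz vs Kwan: Ruiz wins 11–0.
Aoki vs Ahmed: Aoki, 6–5.
Aoki vs Okafor: Aoki, 7–4.
Aoki–Kwan: Aoki 9–2.
Ahmed vs Okafor: Okafor wins 6–5.
Ahmed–Kwan: Kwan 6–5.
Okafor–Kwan: Okafor 9–2.
Ruiz defeats every rival head-to-head and is the Condorcet winner.

Ruiz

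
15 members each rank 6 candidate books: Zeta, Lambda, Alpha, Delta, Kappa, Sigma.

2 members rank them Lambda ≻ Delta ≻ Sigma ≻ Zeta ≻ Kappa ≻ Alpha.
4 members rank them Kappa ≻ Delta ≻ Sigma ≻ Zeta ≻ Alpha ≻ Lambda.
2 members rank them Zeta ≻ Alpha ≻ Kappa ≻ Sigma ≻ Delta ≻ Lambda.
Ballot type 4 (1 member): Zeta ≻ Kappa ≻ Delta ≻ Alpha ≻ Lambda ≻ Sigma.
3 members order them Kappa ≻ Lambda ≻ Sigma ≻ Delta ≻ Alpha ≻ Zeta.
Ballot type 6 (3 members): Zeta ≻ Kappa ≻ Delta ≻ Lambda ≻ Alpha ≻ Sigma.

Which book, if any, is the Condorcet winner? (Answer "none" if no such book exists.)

none

Check each pair by majority over 15 ballots:
Zeta vs Lambda: Zeta wins 10–5.
Zeta–Alpha: Zeta 12–3.
Zeta vs Delta: Delta, 9–6.
Zeta vs Kappa: Zeta wins 8–7.
Zeta–Sigma: Sigma 9–6.
Lambda vs Alpha: Lambda, 8–7.
Lambda vs Delta: Delta wins 10–5.
Lambda vs Kappa: Kappa wins 13–2.
Lambda vs Sigma: Lambda, 9–6.
Alpha vs Delta: Delta wins 13–2.
Alpha–Kappa: Kappa 13–2.
Alpha–Sigma: Sigma 9–6.
Delta vs Kappa: Kappa wins 13–2.
Delta–Sigma: Delta 10–5.
Kappa–Sigma: Kappa 13–2.
Each book drops at least one matchup (Zeta loses to Delta; Lambda loses to Zeta; Alpha loses to Zeta; Delta loses to Kappa; Kappa loses to Zeta; Sigma loses to Lambda); the cycle Zeta > Lambda > Sigma > Zeta rules out a Condorcet winner.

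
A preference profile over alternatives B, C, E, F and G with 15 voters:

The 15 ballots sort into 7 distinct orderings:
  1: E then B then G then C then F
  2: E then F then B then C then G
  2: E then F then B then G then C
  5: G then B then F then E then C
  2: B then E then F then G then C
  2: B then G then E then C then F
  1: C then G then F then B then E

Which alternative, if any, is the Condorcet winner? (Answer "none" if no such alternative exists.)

B

Pairwise majorities:
B vs C: 14 to 1, B.
B vs E: 10 to 5, B.
B vs F: B is ranked higher on 1+5+2+2 = 10 ballots, F on 5. B wins 10–5.
B vs G: B is ranked higher on 1+2+2+2+2 = 9 ballots, G on 6. B wins 9–6.
C vs E: 1 for C, 14 for E — E by 14–1.
C vs F: C preferred on 1+2+1 = 4 ballots; F wins 11–4.
C vs G: C preferred on 2+1 = 3 ballots; G wins 12–3.
E vs F: E is ranked higher on 1+2+2+2+2 = 9 ballots, F on 6. E wins 9–6.
E vs G: 1+2+2+2 = 7 for E, 8 for G — G by 8–7.
F vs G: 2+2+2 = 6 for F, 9 for G — G by 9–6.
B wins every pairwise contest, so B is the Condorcet winner.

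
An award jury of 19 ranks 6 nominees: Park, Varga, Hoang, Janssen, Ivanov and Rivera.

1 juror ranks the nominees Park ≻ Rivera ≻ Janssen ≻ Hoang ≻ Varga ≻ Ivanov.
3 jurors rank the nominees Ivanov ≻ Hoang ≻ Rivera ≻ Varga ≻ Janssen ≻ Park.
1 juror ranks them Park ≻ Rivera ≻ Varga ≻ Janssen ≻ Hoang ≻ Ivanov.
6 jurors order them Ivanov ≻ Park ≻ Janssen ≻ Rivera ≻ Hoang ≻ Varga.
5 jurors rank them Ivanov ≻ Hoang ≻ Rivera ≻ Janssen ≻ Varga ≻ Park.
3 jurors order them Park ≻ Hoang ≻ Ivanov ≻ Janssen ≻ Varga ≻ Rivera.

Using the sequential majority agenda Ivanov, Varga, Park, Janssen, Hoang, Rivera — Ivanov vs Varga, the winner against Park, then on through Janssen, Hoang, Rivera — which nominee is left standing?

Ivanov

Round 1: Ivanov vs Varga — 17–2, Ivanov advances.
Round 2: Ivanov vs Park — 14–5, Ivanov advances.
Round 3: Ivanov vs Janssen — 17–2, Ivanov advances.
Round 4: Ivanov vs Hoang — 14–5, Ivanov advances.
Round 5: Ivanov vs Rivera — 17–2, Ivanov advances.
The agenda winner is Ivanov.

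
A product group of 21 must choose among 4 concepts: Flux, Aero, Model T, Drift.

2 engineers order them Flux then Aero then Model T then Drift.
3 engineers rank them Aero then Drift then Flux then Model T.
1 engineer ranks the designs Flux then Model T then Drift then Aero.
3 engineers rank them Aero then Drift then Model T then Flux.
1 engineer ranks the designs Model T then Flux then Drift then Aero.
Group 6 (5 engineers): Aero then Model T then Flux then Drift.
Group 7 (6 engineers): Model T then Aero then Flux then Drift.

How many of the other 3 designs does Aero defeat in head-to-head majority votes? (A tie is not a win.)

Aero against each rival (21 engineers):
Aero vs Flux: Aero is ranked higher on 3+3+5+6 = 17 ballots, Flux on 4. Aero wins 17–4.
Aero vs Model T: Aero wins 13–8.
Aero vs Drift: Aero preferred on 2+3+3+5+6 = 19 ballots; Aero wins 19–2.
Aero beats Flux, Model T, Drift — 3 pairwise wins.

3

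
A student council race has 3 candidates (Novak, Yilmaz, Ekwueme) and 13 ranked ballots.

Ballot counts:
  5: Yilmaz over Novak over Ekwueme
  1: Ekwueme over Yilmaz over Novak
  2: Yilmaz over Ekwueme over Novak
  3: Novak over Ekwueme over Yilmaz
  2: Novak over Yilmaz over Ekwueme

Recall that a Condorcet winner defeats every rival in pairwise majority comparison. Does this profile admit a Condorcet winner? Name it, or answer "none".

Yilmaz

Head-to-head results (13 voters):
Novak vs Yilmaz: Yilmaz, 8–5.
Novak–Ekwueme: Novak 10–3.
Yilmaz vs Ekwueme: Yilmaz is ranked higher on 5+2+2 = 9 ballots, Ekwueme on 4. Yilmaz wins 9–4.
Yilmaz defeats every rival head-to-head and is the Condorcet winner.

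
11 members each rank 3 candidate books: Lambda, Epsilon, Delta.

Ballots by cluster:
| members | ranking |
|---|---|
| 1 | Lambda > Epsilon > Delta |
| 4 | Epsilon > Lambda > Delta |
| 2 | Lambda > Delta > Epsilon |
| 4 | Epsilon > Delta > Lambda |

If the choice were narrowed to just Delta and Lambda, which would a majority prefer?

Lambda

Ballots ranking Delta above Lambda: 4.
Ballots ranking Lambda above Delta: 11 − 4 = 7.
Lambda wins the head-to-head 7–4.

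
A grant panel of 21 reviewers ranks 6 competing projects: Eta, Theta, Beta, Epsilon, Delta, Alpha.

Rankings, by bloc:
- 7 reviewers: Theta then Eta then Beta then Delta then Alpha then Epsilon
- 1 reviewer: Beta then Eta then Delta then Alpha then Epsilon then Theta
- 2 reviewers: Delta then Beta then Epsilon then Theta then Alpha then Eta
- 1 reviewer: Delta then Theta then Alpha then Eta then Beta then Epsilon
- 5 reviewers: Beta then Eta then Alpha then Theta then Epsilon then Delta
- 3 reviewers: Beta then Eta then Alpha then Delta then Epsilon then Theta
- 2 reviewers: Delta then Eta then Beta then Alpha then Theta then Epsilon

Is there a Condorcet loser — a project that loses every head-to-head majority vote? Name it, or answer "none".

Pairwise majorities:
Eta vs Theta: 11 to 10, Eta.
Eta vs Beta: Eta preferred on 7+1+2 = 10 ballots; Beta wins 11–10.
Eta vs Epsilon: 7+1+1+5+3+2 = 19 for Eta, 2 for Epsilon — Eta by 19–2.
Eta vs Delta: Eta wins 16–5.
Eta–Alpha: Eta 18–3.
Theta–Beta: Beta 13–8.
Theta vs Epsilon: 7+1+5+2 = 15 for Theta, 6 for Epsilon — Theta by 15–6.
Theta–Delta: Theta 12–9.
Theta vs Alpha: 7+2+1 = 10 for Theta, 11 for Alpha — Alpha by 11–10.
Beta vs Epsilon: Beta wins 21–0.
Beta vs Delta: 7+1+5+3 = 16 for Beta, 5 for Delta — Beta by 16–5.
Beta vs Alpha: Beta is ranked higher on 7+1+2+5+3+2 = 20 ballots, Alpha on 1. Beta wins 20–1.
Epsilon vs Delta: 5 to 16, Delta.
Epsilon vs Alpha: Alpha, 19–2.
Delta vs Alpha: 7+1+2+1+2 = 13 for Delta, 8 for Alpha — Delta by 13–8.
Epsilon loses to every other project — it is the Condorcet loser.

Epsilon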